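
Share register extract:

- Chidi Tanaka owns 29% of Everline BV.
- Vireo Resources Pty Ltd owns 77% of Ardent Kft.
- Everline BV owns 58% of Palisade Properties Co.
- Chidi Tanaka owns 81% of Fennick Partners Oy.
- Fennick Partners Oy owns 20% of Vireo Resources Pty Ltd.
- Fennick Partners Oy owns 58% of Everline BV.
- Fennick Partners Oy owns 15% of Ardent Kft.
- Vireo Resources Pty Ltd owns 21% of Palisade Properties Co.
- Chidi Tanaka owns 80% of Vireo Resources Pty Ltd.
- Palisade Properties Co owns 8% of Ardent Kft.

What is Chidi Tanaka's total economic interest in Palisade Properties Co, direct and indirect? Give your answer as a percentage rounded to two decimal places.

64.27%

Chidi reaches Palisade along 4 paths.
Via Fennick → Everline: 81% × 58% × 58% = 27.2484%.
Via Everline: 29% × 58% = 16.82%.
Via Fennick → Vireo: 81% × 20% × 21% = 3.402%.
Via Vireo: 80% × 21% = 16.8%.
Total: 27.2484% + 16.82% + 3.402% + 16.8% = 64.2704%.
Rounded: 64.27%.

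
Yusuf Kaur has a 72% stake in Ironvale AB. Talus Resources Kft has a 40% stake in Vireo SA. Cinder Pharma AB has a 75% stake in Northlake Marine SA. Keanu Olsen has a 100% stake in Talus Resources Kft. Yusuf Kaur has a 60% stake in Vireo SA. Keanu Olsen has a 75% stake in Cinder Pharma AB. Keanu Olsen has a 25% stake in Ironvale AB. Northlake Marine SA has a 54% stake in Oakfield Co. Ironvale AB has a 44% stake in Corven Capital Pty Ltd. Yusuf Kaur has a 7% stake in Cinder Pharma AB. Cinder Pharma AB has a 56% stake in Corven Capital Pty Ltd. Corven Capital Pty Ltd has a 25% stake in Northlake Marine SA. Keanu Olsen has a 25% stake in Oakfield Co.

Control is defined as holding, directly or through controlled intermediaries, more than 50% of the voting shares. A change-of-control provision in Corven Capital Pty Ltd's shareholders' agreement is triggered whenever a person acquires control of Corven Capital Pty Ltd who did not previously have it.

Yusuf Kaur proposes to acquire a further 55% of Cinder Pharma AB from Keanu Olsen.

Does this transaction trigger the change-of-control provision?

The purchase adds only to Yusuf's holdings (Keanu's stake shrinks), so Yusuf is the only person who could newly come to control Corven.
Yusuf holds 72% of Ironvale, so Yusuf controls Ironvale.
Yusuf holds 60% of Vireo, so Yusuf controls Vireo.
In Corven, Yusuf's side holds only 44%, not > 50%.
So before the transaction, Yusuf does not control Corven.
After the purchase, Yusuf's direct stake in Cinder rises to 7% + 55% = 62%, and Keanu's stake falls to 20%.
Yusuf holds 62% of Cinder, so Yusuf controls Cinder.
Cinder and Ironvale together hold 56% + 44% = 100% of Corven, so Yusuf controls Corven.
Yusuf did not control Corven before and does after, so the clause is triggered.

Yes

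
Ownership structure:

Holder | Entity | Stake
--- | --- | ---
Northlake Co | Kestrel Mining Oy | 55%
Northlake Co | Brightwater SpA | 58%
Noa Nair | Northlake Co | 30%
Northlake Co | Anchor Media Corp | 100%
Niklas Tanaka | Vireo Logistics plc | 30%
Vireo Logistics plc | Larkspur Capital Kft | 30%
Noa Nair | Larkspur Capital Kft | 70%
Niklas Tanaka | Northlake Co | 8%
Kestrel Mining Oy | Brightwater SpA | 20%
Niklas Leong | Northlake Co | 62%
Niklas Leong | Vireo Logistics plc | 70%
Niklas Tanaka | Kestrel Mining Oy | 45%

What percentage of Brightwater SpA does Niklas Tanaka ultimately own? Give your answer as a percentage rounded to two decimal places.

Niklas Tanaka reaches Brightwater along 3 paths.
Via Northlake: 8% × 58% = 4.64%.
Via Northlake → Kestrel: 8% × 55% × 20% = 0.88%.
Via Kestrel: 45% × 20% = 9%.
Total: 4.64% + 0.88% + 9% = 14.52%.

14.52%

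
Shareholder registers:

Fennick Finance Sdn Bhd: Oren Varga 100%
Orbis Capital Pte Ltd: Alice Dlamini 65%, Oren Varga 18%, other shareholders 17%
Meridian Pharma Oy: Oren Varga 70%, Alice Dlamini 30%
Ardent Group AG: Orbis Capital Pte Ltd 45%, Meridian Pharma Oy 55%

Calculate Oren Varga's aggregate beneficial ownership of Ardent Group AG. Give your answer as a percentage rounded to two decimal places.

46.60%

Oren reaches Ardent along 2 paths.
Via Orbis: 18% × 45% = 8.1%.
Via Meridian: 70% × 55% = 38.5%.
Total: 8.1% + 38.5% = 46.6%.
Rounded: 46.60%.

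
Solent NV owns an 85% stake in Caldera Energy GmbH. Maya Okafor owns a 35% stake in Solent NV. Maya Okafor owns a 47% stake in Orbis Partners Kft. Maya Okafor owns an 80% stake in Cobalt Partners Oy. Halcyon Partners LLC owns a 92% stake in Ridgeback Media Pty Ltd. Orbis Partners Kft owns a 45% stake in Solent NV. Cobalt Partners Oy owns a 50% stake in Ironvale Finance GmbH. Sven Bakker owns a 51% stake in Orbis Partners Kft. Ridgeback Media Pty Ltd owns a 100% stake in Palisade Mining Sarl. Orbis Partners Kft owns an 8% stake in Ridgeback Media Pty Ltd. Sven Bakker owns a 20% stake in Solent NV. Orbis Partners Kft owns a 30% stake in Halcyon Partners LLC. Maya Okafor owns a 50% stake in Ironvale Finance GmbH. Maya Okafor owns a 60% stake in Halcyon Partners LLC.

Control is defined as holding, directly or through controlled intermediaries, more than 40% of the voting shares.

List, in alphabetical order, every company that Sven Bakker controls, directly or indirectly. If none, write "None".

Sven holds 51% of Orbis, so Sven controls Orbis.
Sven and Orbis together hold 20% + 45% = 65% of Solent, so Sven controls Solent.
Solent holds 85% of Caldera, so Sven controls Caldera.
No other company's threshold is met.

Caldera Energy GmbH, Orbis Partners Kft, Solent NV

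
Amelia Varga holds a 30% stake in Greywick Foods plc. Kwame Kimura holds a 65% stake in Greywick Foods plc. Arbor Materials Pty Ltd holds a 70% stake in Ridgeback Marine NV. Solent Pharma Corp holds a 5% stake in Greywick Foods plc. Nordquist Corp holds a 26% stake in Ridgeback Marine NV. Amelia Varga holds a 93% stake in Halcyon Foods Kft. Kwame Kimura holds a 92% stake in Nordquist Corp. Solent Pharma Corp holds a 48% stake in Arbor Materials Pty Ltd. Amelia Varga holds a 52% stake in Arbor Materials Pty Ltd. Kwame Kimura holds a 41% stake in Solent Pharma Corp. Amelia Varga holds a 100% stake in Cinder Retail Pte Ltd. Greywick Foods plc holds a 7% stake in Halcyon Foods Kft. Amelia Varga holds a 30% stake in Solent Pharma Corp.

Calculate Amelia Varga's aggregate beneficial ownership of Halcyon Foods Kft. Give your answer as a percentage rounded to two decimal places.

Amelia reaches Halcyon along 3 paths.
Via Solent → Greywick: 30% × 5% × 7% = 0.105%.
Via Greywick: 30% × 7% = 2.1%.
Direct stake: 93% = 93%.
Total: 0.105% + 2.1% + 93% = 95.205%.
Rounded: 95.21%.

95.21%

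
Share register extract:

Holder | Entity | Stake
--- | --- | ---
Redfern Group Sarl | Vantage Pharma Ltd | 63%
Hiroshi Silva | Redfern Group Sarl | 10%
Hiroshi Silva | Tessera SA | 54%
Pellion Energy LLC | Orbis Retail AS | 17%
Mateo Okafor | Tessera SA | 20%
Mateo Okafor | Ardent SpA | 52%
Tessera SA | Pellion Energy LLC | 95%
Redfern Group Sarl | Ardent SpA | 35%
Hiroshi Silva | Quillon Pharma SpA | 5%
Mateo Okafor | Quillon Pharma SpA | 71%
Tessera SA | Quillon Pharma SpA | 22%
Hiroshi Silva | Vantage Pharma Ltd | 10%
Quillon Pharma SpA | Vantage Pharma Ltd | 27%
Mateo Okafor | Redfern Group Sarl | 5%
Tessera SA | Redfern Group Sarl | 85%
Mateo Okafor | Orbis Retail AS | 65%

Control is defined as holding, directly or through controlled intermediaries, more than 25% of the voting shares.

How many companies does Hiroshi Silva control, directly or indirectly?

6

Hiroshi holds 54% of Tessera, so Hiroshi controls Tessera.
Tessera and Hiroshi together hold 22% + 5% = 27% of Quillon, so Hiroshi controls Quillon.
Tessera holds 95% of Pellion, so Hiroshi controls Pellion.
Hiroshi and Tessera together hold 10% + 85% = 95% of Redfern, so Hiroshi controls Redfern.
Redfern holds 35% of Ardent, so Hiroshi controls Ardent.
Quillon and Hiroshi and Redfern together hold 27% + 10% + 63% = 100% of Vantage, so Hiroshi controls Vantage.
No other company's threshold is met.
Hiroshi controls 6 companies.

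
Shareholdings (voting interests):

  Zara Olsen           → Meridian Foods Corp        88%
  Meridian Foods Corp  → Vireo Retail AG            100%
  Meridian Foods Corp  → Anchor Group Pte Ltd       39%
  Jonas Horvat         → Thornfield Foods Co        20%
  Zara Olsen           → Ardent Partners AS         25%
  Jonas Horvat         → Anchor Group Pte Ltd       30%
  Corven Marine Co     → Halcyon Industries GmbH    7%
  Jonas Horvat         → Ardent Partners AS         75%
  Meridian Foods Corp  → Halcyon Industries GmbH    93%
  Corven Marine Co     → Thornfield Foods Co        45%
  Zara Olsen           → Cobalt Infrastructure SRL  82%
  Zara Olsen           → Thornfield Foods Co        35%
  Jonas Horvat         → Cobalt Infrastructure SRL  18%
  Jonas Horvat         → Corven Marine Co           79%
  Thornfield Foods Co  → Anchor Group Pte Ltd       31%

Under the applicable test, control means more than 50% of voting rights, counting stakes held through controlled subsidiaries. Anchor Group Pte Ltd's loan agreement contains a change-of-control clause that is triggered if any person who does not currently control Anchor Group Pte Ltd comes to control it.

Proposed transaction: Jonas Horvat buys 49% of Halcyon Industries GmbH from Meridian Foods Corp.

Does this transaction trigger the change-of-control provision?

The purchase adds only to Jonas's holdings (Meridian's stake shrinks), so Jonas is the only person who could newly come to control Anchor.
Jonas holds 79% of Corven, so Jonas controls Corven.
Jonas and Corven together hold 20% + 45% = 65% of Thornfield, so Jonas controls Thornfield.
Thornfield and Jonas together hold 31% + 30% = 61% of Anchor, so Jonas controls Anchor.
So Jonas already controls Anchor before the transaction.
After the purchase, Jonas holds 49% of Halcyon directly, and Meridian's stake falls to 44%.
Jonas controlled Anchor already, so this is not a new person acquiring control; every other person's position is unchanged or reduced.
No new person acquires control, so the clause is not triggered.

No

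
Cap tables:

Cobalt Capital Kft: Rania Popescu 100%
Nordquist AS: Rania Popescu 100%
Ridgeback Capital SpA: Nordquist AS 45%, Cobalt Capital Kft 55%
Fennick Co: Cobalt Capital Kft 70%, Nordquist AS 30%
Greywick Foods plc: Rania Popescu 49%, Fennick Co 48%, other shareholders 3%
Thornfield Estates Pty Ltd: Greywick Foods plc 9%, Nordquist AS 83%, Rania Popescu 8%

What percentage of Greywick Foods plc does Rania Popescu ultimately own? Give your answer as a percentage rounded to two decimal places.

Rania reaches Greywick along 3 paths.
Direct stake: 49% = 49%.
Via Cobalt → Fennick: 100% × 70% × 48% = 33.6%.
Via Nordquist → Fennick: 100% × 30% × 48% = 14.4%.
Total: 49% + 33.6% + 14.4% = 97%.
Rounded: 97.00%.

97.00%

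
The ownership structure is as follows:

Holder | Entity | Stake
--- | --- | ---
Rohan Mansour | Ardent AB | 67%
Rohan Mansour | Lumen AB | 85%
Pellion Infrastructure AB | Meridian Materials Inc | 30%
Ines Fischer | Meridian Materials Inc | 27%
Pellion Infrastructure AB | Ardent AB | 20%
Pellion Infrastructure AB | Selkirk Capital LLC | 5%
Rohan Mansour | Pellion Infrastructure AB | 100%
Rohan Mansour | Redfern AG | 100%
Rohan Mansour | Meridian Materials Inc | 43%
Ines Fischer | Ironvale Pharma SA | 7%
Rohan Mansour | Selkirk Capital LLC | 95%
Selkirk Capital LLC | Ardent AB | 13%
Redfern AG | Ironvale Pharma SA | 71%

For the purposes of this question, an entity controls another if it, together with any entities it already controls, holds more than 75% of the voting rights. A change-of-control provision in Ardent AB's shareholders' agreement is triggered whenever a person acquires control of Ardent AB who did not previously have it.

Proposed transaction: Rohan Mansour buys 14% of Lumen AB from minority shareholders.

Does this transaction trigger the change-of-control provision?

The purchase changes only Rohan's holdings, so Rohan is the only person who could newly come to control Ardent.
Rohan holds 100% of Pellion, so Rohan controls Pellion.
Rohan and Pellion together hold 95% + 5% = 100% of Selkirk, so Rohan controls Selkirk.
Rohan and Pellion and Selkirk together hold 67% + 20% + 13% = 100% of Ardent, so Rohan controls Ardent.
So Rohan already controls Ardent before the transaction.
After the purchase, Rohan's direct stake in Lumen rises to 85% + 14% = 99%.
Rohan controlled Ardent already, so this is not a new person acquiring control; every other person's position is unchanged or reduced.
No new person acquires control, so the clause is not triggered.

No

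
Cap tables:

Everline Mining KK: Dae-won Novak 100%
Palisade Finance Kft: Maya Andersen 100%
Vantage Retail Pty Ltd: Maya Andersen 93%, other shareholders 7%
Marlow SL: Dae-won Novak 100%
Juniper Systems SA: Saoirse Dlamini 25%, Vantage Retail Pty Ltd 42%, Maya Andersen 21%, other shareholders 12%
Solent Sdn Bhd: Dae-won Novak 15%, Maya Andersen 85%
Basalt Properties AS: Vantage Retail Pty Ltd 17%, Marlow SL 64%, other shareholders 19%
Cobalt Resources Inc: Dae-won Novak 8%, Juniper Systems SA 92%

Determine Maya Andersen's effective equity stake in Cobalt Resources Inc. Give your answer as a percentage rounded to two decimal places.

55.26%

Maya reaches Cobalt along 2 paths.
Via Vantage → Juniper: 93% × 42% × 92% = 35.9352%.
Via Juniper: 21% × 92% = 19.32%.
Total: 35.9352% + 19.32% = 55.2552%.
Rounded: 55.26%.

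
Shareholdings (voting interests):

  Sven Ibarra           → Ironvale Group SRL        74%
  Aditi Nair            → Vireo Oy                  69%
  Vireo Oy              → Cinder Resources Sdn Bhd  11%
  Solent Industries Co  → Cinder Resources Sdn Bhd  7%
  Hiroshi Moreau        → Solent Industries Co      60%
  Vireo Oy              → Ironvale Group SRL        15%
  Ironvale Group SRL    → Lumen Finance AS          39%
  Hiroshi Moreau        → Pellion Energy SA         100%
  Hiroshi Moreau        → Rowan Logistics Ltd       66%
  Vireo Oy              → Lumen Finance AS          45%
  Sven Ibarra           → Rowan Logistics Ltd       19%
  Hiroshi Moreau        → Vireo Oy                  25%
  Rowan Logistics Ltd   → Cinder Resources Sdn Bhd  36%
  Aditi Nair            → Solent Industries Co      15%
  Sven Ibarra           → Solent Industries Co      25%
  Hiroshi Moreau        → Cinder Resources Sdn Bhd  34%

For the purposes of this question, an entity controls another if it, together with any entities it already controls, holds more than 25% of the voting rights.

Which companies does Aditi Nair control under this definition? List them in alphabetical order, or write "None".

Aditi holds 69% of Vireo, so Aditi controls Vireo.
Vireo holds 45% of Lumen, so Aditi controls Lumen.
No other company's threshold is met.

Lumen Finance AS, Vireo Oy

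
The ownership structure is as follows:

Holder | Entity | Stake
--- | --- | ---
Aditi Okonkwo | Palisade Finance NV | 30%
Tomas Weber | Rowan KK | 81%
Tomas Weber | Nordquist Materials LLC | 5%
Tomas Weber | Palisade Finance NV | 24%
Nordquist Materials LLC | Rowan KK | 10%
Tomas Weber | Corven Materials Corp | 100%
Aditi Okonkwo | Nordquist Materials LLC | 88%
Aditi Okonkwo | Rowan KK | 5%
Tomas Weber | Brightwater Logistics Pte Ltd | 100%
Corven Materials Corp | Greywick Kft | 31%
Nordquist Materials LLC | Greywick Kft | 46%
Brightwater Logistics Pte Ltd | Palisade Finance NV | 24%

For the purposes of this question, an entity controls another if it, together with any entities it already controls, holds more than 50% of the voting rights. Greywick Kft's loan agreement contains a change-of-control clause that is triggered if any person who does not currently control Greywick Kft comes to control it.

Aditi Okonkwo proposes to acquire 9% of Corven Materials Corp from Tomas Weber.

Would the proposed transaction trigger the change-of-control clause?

The purchase adds only to Aditi's holdings (Tomas's stake shrinks), so Aditi is the only person who could newly come to control Greywick.
Aditi holds 88% of Nordquist, so Aditi controls Nordquist.
In Greywick, Aditi's side holds only 46%, not > 50%.
So before the transaction, Aditi does not control Greywick.
After the purchase, Aditi holds 9% of Corven directly, and Tomas's stake falls to 91%.
Aditi's side now holds 9% of Corven, not > 50%, so Aditi still does not control Corven.
After the transaction, Aditi's side holds 46% of Greywick, not > 50%, so Aditi still does not control Greywick.
No new person acquires control, so the clause is not triggered.

No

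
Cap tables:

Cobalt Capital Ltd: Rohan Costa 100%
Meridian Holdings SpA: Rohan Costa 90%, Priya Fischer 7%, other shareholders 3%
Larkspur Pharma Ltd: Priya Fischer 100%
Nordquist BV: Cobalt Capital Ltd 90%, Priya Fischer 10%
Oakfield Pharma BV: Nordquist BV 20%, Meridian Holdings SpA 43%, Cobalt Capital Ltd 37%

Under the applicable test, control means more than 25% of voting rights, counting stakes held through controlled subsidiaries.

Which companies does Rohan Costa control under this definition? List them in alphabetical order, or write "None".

Rohan holds 100% of Cobalt, so Rohan controls Cobalt.
Rohan holds 90% of Meridian, so Rohan controls Meridian.
Cobalt holds 90% of Nordquist, so Rohan controls Nordquist.
Nordquist and Meridian and Cobalt together hold 20% + 43% + 37% = 100% of Oakfield, so Rohan controls Oakfield.
No other company's threshold is met.

Cobalt Capital Ltd, Meridian Holdings SpA, Nordquist BV, Oakfield Pharma BV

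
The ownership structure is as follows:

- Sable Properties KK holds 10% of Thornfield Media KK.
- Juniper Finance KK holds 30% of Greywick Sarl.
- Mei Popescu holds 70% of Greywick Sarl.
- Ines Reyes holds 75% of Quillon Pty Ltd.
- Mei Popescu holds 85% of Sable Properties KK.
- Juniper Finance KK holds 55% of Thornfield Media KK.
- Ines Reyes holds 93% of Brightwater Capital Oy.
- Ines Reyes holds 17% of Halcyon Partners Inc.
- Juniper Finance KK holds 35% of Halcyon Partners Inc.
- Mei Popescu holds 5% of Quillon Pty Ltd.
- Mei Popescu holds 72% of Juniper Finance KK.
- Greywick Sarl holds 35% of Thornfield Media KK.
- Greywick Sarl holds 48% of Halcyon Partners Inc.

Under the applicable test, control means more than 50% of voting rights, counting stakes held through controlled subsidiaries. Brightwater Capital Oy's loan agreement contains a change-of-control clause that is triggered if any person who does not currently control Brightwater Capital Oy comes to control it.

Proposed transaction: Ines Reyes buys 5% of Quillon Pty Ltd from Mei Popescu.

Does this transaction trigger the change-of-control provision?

No

The purchase adds only to Ines's holdings (Mei's stake shrinks), so Ines is the only person who could newly come to control Brightwater.
Ines holds 93% of Brightwater, so Ines controls Brightwater.
So Ines already controls Brightwater before the transaction.
After the purchase, Ines's direct stake in Quillon rises to 75% + 5% = 80%, and Mei's stake falls to 0%.
Ines controlled Brightwater already, so this is not a new person acquiring control; every other person's position is unchanged or reduced.
No new person acquires control, so the clause is not triggered.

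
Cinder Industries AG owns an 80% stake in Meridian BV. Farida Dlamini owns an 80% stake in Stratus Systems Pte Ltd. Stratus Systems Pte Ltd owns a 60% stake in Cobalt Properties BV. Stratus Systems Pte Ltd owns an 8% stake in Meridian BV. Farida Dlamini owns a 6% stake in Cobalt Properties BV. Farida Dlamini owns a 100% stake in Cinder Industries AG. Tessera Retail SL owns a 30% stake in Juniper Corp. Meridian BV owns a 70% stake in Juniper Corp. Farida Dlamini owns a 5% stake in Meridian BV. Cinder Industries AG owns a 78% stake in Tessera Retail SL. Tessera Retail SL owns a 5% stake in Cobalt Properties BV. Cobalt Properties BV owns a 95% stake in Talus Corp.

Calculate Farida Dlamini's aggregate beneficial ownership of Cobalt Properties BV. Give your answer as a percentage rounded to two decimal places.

57.90%

Farida reaches Cobalt along 3 paths.
Via Stratus: 80% × 60% = 48%.
Direct stake: 6% = 6%.
Via Cinder → Tessera: 100% × 78% × 5% = 3.9%.
Total: 48% + 6% + 3.9% = 57.9%.
Rounded: 57.90%.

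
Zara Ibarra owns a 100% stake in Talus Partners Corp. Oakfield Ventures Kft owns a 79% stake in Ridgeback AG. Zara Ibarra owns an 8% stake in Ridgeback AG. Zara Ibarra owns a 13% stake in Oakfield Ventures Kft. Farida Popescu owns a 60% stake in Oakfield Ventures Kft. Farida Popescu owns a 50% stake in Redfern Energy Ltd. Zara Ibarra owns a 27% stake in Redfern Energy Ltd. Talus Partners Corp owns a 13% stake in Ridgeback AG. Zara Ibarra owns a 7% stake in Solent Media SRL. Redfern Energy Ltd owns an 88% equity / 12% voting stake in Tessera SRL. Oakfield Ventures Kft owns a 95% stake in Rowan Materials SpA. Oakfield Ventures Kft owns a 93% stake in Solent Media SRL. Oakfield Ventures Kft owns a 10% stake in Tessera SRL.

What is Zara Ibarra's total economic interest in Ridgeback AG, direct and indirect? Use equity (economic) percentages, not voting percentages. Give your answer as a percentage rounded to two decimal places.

Zara reaches Ridgeback along 3 paths.
Via Talus: 100% × 13% = 13%.
Direct stake: 8% = 8%.
Via Oakfield: 13% × 79% = 10.27%.
Total: 13% + 8% + 10.27% = 31.27%.

31.27%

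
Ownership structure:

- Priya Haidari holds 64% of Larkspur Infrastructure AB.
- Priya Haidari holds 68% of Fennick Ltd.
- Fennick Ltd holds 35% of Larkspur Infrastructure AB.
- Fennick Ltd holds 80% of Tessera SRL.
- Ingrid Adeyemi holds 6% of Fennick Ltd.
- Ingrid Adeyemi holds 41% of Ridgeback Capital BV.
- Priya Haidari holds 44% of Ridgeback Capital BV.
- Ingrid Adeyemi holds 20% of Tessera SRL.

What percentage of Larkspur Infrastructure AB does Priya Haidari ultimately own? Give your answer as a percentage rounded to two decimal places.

Priya reaches Larkspur along 2 paths.
Via Fennick: 68% × 35% = 23.8%.
Direct stake: 64% = 64%.
Total: 23.8% + 64% = 87.8%.
Rounded: 87.80%.

87.80%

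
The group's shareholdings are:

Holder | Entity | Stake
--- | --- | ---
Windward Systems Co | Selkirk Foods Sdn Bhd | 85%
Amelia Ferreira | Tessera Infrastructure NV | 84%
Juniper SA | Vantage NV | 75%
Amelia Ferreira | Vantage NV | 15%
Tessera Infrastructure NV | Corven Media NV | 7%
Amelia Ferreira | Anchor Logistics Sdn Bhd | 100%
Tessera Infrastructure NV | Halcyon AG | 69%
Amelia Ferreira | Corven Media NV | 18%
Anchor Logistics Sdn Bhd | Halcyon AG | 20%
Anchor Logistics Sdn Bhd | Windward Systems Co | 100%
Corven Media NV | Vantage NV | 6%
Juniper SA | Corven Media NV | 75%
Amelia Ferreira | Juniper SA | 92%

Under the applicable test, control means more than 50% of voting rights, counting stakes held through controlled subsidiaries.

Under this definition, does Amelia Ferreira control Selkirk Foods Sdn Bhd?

Amelia holds 100% of Anchor, so Amelia controls Anchor.
Anchor holds 100% of Windward, so Amelia controls Windward.
Windward holds 85% of Selkirk, so Amelia controls Selkirk.

Yes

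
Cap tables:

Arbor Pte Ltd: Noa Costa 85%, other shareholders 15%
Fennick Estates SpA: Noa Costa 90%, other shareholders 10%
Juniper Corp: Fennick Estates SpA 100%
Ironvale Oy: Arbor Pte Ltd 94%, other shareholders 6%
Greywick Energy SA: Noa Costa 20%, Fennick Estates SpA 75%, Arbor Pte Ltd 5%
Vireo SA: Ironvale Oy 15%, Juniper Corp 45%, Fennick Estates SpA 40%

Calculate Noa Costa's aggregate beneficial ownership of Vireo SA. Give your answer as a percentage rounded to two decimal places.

88.49%

Noa reaches Vireo along 3 paths.
Via Arbor → Ironvale: 85% × 94% × 15% = 11.985%.
Via Fennick → Juniper: 90% × 100% × 45% = 40.5%.
Via Fennick: 90% × 40% = 36%.
Total: 11.985% + 40.5% + 36% = 88.485%.
Rounded: 88.49%.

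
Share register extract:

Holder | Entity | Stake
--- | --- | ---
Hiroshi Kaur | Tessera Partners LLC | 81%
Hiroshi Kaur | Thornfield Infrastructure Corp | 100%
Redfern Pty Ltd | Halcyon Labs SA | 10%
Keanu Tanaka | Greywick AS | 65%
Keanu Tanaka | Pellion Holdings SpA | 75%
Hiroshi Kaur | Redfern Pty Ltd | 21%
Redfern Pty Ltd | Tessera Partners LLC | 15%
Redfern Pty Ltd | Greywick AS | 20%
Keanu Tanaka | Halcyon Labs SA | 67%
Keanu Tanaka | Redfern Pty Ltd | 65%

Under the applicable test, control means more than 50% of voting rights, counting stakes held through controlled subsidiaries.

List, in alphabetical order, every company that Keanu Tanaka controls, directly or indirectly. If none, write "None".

Keanu holds 65% of Redfern, so Keanu controls Redfern.
Keanu and Redfern together hold 65% + 20% = 85% of Greywick, so Keanu controls Greywick.
Keanu holds 75% of Pellion, so Keanu controls Pellion.
Keanu and Redfern together hold 67% + 10% = 77% of Halcyon, so Keanu controls Halcyon.
No other company's threshold is met.

Greywick AS, Halcyon Labs SA, Pellion Holdings SpA, Redfern Pty Ltd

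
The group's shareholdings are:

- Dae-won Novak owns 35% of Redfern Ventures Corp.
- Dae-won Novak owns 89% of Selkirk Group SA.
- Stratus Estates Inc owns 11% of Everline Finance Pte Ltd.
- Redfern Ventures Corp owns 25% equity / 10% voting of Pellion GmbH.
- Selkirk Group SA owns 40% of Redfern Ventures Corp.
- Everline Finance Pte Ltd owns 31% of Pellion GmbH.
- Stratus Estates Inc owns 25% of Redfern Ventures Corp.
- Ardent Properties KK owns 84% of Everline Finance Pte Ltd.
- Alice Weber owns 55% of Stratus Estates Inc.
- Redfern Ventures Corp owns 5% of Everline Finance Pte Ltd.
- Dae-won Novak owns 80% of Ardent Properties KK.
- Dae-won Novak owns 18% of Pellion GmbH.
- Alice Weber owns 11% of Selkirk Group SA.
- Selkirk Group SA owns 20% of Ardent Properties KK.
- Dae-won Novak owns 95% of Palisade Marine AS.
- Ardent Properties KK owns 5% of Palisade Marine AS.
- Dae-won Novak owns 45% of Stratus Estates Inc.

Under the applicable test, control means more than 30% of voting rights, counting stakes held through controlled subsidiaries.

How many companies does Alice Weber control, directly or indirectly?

Alice holds 55% of Stratus, so Alice controls Stratus.
No other company's threshold is met.
Alice controls 1 company.

1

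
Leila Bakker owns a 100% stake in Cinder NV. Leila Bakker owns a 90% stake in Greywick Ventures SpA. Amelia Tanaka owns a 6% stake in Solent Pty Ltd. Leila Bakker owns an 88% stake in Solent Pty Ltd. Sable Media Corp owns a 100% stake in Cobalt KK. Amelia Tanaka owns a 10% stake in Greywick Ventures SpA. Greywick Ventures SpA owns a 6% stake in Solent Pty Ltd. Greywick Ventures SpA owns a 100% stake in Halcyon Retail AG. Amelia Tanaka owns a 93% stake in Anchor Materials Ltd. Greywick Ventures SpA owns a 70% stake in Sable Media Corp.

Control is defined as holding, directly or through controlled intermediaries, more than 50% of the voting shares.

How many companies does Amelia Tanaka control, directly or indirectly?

Amelia holds 93% of Anchor, so Amelia controls Anchor.
No other company's threshold is met.
Amelia controls 1 company.

1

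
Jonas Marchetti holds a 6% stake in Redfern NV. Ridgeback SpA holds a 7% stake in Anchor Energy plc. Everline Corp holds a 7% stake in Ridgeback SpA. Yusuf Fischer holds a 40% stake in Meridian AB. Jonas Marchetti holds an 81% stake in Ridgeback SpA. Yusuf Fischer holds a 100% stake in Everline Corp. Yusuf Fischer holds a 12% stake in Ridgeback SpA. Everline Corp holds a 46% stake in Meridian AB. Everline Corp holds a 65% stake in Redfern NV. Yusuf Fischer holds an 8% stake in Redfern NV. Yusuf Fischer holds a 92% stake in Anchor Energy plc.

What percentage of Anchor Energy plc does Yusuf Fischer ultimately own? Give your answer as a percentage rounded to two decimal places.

Yusuf reaches Anchor along 3 paths.
Direct stake: 92% = 92%.
Via Everline → Ridgeback: 100% × 7% × 7% = 0.49%.
Via Ridgeback: 12% × 7% = 0.84%.
Total: 92% + 0.49% + 0.84% = 93.33%.

93.33%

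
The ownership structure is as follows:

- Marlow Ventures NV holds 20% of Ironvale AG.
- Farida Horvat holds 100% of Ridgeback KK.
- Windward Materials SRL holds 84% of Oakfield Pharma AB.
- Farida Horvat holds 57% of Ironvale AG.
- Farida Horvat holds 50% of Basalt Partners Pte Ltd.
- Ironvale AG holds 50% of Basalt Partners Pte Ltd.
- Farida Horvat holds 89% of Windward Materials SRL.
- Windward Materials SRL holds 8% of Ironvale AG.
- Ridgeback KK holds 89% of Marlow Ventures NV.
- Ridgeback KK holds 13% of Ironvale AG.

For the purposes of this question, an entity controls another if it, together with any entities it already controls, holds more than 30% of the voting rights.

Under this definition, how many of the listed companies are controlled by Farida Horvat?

Farida holds 89% of Windward, so Farida controls Windward.
Farida holds 100% of Ridgeback, so Farida controls Ridgeback.
Ridgeback holds 89% of Marlow, so Farida controls Marlow.
Marlow and Farida and Windward and Ridgeback together hold 20% + 57% + 8% + 13% = 98% of Ironvale, so Farida controls Ironvale.
Ironvale and Farida together hold 50% + 50% = 100% of Basalt, so Farida controls Basalt.
Windward holds 84% of Oakfield, so Farida controls Oakfield.
Farida controls 6 companies.

6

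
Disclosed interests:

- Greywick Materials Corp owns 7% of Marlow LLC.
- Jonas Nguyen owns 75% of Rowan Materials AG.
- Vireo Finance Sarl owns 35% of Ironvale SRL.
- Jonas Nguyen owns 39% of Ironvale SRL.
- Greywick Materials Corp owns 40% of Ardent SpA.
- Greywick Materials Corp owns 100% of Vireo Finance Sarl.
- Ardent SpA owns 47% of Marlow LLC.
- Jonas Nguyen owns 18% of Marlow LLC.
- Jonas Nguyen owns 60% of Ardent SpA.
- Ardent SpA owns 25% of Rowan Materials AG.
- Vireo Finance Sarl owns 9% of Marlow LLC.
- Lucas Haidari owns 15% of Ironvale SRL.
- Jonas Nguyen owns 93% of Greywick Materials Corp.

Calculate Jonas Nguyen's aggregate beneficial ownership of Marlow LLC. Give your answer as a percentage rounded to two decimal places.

78.56%

Jonas reaches Marlow along 5 paths.
Direct stake: 18% = 18%.
Via Greywick: 93% × 7% = 6.51%.
Via Ardent: 60% × 47% = 28.2%.
Via Greywick → Ardent: 93% × 40% × 47% = 17.484%.
Via Greywick → Vireo: 93% × 100% × 9% = 8.37%.
Total: 18% + 6.51% + 28.2% + 17.484% + 8.37% = 78.564%.
Rounded: 78.56%.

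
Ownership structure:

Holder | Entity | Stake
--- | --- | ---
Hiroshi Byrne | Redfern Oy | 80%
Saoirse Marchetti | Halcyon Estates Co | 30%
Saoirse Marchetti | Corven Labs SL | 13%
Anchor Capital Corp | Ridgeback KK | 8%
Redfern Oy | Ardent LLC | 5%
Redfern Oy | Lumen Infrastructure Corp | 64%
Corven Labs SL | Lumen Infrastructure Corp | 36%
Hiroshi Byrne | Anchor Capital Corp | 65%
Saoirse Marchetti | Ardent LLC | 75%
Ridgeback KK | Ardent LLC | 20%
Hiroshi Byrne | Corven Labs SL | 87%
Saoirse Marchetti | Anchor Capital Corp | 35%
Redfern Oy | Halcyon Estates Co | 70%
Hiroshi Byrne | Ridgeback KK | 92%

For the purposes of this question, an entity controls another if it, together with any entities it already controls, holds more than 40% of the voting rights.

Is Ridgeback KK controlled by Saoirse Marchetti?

Saoirse holds 75% of Ardent, so Saoirse controls Ardent.
Neither Saoirse nor any entity Saoirse controls holds any voting interest in Ridgeback.
So Saoirse does not control Ridgeback.

No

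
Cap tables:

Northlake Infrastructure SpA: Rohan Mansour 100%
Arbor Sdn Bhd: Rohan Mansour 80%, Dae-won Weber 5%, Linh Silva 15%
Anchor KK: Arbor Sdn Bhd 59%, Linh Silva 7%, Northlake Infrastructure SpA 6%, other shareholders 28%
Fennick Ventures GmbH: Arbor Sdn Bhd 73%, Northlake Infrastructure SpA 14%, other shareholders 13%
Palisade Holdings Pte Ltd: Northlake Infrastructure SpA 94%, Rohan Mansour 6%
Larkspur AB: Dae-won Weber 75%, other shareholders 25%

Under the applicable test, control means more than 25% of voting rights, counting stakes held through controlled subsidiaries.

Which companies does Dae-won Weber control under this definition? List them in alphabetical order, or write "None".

Dae-won holds 75% of Larkspur, so Dae-won controls Larkspur.
No other company's threshold is met.

Larkspur AB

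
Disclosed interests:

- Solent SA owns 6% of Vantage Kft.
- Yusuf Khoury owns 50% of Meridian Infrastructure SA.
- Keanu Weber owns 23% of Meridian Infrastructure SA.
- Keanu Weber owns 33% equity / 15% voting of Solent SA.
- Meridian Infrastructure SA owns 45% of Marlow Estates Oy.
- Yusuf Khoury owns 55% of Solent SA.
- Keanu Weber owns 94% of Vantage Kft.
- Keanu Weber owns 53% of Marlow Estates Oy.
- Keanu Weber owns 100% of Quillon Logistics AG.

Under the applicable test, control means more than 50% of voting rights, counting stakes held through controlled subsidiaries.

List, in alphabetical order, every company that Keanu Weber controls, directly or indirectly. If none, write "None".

Keanu holds 53% of Marlow, so Keanu controls Marlow.
Keanu holds 100% of Quillon, so Keanu controls Quillon.
Keanu holds 94% of Vantage, so Keanu controls Vantage.
No other company's threshold is met.

Marlow Estates Oy, Quillon Logistics AG, Vantage Kft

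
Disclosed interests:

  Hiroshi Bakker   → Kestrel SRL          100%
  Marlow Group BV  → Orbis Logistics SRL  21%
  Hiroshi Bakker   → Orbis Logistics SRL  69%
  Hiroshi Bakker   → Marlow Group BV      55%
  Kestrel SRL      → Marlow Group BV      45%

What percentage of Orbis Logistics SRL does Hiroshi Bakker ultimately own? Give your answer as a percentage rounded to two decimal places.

90.00%

Hiroshi reaches Orbis along 3 paths.
Via Kestrel → Marlow: 100% × 45% × 21% = 9.45%.
Via Marlow: 55% × 21% = 11.55%.
Direct stake: 69% = 69%.
Total: 9.45% + 11.55% + 69% = 90%.
Rounded: 90.00%.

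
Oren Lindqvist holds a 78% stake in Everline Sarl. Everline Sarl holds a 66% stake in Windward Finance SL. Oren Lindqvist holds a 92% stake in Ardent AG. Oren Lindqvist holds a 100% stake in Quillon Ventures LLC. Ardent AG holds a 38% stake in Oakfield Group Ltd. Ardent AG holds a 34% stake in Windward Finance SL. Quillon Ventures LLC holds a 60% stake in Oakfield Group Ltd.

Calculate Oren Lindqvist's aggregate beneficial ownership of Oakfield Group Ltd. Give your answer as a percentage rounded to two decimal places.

94.96%

Oren reaches Oakfield along 2 paths.
Via Quillon: 100% × 60% = 60%.
Via Ardent: 92% × 38% = 34.96%.
Total: 60% + 34.96% = 94.96%.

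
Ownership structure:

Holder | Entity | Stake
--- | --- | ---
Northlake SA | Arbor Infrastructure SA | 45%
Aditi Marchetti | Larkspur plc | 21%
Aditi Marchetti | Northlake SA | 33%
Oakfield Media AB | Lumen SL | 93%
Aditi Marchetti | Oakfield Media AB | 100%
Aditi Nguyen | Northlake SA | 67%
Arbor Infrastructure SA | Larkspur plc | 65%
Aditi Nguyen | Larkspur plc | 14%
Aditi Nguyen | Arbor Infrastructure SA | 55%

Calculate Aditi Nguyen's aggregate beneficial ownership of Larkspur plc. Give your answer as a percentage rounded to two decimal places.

69.35%

Aditi Nguyen reaches Larkspur along 3 paths.
Direct stake: 14% = 14%.
Via Northlake → Arbor: 67% × 45% × 65% = 19.5975%.
Via Arbor: 55% × 65% = 35.75%.
Total: 14% + 19.5975% + 35.75% = 69.3475%.
Rounded: 69.35%.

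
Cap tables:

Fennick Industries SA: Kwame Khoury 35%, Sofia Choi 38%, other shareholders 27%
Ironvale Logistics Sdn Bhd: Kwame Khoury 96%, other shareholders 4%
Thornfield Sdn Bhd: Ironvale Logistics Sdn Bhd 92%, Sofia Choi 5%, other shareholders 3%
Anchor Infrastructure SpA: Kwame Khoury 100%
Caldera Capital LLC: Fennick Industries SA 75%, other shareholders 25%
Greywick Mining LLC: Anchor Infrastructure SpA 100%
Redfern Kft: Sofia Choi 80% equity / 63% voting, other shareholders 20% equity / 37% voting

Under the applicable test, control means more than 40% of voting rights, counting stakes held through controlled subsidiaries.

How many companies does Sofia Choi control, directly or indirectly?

1

Sofia holds 63% of Redfern, so Sofia controls Redfern.
No other company's threshold is met.
Sofia controls 1 company.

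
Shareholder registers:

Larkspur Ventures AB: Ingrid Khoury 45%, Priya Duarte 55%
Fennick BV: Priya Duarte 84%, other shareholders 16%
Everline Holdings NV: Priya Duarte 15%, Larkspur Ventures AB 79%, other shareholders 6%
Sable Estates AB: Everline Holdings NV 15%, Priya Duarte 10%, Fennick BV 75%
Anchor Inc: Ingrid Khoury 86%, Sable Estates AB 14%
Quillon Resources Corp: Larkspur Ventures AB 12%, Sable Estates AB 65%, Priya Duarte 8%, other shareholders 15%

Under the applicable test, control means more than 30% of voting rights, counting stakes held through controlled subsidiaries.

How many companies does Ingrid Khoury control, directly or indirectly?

3

Ingrid holds 45% of Larkspur, so Ingrid controls Larkspur.
Larkspur holds 79% of Everline, so Ingrid controls Everline.
Ingrid holds 86% of Anchor, so Ingrid controls Anchor.
No other company's threshold is met.
Ingrid controls 3 companies.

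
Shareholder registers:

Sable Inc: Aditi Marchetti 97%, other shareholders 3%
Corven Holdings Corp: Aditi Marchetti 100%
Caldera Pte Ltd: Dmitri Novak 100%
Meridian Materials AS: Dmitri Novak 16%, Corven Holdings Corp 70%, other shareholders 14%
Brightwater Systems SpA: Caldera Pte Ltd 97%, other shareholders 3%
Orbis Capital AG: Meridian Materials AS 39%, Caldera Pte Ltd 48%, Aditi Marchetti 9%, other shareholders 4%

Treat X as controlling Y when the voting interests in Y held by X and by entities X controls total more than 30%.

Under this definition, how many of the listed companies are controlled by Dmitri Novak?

3

Dmitri holds 100% of Caldera, so Dmitri controls Caldera.
Caldera holds 97% of Brightwater, so Dmitri controls Brightwater.
Caldera holds 48% of Orbis, so Dmitri controls Orbis.
No other company's threshold is met.
Dmitri controls 3 companies.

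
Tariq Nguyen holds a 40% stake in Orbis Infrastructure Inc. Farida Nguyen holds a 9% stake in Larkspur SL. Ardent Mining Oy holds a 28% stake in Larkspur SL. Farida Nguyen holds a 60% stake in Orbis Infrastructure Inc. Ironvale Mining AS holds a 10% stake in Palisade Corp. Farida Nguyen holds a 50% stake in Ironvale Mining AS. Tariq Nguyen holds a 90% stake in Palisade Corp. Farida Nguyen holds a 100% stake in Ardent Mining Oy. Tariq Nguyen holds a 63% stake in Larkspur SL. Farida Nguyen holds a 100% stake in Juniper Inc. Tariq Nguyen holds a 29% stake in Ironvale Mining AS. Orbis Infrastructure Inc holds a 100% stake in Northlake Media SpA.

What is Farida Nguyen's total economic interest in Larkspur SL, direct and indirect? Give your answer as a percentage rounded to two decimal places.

Farida reaches Larkspur along 2 paths.
Direct stake: 9% = 9%.
Via Ardent: 100% × 28% = 28%.
Total: 9% + 28% = 37%.
Rounded: 37.00%.

37.00%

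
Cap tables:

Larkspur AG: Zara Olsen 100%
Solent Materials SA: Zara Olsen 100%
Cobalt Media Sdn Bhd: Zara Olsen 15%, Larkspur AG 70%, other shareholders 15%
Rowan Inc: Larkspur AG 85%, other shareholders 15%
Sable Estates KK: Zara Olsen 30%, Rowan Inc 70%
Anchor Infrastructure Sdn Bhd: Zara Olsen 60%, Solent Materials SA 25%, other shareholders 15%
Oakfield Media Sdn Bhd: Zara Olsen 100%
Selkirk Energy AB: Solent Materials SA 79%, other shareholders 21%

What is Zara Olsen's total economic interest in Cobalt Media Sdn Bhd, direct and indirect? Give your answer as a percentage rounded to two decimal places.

85.00%

Zara reaches Cobalt along 2 paths.
Direct stake: 15% = 15%.
Via Larkspur: 100% × 70% = 70%.
Total: 15% + 70% = 85%.
Rounded: 85.00%.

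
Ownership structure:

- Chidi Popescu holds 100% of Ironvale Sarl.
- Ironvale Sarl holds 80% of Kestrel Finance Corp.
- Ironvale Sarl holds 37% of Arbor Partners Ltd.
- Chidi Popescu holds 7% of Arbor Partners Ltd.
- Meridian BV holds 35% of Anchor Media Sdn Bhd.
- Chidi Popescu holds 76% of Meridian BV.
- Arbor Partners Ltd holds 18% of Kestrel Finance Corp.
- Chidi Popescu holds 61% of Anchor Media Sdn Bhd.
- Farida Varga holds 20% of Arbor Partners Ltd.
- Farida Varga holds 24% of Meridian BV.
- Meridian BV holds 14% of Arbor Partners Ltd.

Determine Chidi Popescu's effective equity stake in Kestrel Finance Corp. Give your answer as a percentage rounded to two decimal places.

Chidi reaches Kestrel along 4 paths.
Via Meridian → Arbor: 76% × 14% × 18% = 1.9152%.
Via Ironvale → Arbor: 100% × 37% × 18% = 6.66%.
Via Arbor: 7% × 18% = 1.26%.
Via Ironvale: 100% × 80% = 80%.
Total: 1.9152% + 6.66% + 1.26% + 80% = 89.8352%.
Rounded: 89.84%.

89.84%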